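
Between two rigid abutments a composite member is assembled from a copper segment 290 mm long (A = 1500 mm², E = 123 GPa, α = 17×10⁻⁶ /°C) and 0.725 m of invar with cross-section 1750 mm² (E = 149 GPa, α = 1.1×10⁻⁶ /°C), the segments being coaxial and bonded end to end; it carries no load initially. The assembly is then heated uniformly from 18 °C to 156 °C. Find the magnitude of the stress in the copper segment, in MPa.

Free thermal expansion of the whole bar: Σ αᵢΔT Lᵢ = 17×10⁻⁶×138×290 + 1.1×10⁻⁶×138×725 = 0.7904 mm.
Since the ends are fixed, an axial force P builds up, equal in every segment, with P · Σ Lᵢ/(AᵢEᵢ) = δ_free.
Σ Lᵢ/(AᵢEᵢ) = 290/(1500×123×10³) + 725/(1750×149×10³) = 4.352×10⁻⁶ mm/N.
So P = 0.7904 / 4.352×10⁻⁶ = 181.6 kN, compressive.
σ_{copper} = P / A = 181600 / 1500 = 121.1 MPa.

σ ≈ 121 MPa (compressive)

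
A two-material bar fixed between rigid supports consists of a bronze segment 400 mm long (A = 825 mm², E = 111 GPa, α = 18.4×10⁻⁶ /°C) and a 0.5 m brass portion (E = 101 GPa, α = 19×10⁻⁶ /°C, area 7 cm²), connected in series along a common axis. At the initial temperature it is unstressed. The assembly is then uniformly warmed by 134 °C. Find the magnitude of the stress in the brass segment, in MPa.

σ ≈ 282 MPa (compressive)

With the walls removed the bar would change length by δ_free = Σ αᵢΔT Lᵢ = 18.4×10⁻⁶×134×400 + 19×10⁻⁶×134×500 = 2.259 mm.
Since the ends are fixed, an axial force P builds up, equal in every segment, with P · Σ Lᵢ/(AᵢEᵢ) = δ_free.
Σ Lᵢ/(AᵢEᵢ) = 400/(825×111×10³) + 500/(700×101×10³) = 1.144×10⁻⁵ mm/N.
Hence P = δ_free / Σ(L/AE) = 2.259/1.144×10⁻⁵ = 197.5 kN (compressive).
σ_{brass} = P / A = 197500 / 700 = 282.1 MPa.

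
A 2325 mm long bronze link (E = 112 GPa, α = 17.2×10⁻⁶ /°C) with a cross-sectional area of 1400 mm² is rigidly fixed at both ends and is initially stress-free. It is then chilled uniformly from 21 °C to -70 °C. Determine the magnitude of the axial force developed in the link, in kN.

P ≈ 245 kN (tensile)

With zero net strain, σ = E·αΔT = 112 GPa × 17.2×10⁻⁶ × 91 = 175.3 MPa.
P = AEαΔT = 1400 × 112×10³ × 17.2×10⁻⁶ × 91 = 245.4 kN (tensile).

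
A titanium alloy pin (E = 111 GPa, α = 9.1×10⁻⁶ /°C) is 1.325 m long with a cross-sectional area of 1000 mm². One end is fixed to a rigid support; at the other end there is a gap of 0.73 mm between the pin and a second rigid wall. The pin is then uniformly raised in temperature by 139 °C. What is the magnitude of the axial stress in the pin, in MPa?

Unrestrained expansion: δ_free = αΔT L = 9.1×10⁻⁶ × 139 × 1325 = 1.676 mm.
This exceeds the 0.73 mm gap, so the wall pushes back. The portion of expansion that must be recovered elastically is δ_free − gap = 1.676 − 0.73 = 0.946 mm.
That suppressed elongation corresponds to σ = E·Δ/L = 111×10³ × 0.946/1325 = 79.25 MPa.

σ ≈ 79.2 MPa (compressive)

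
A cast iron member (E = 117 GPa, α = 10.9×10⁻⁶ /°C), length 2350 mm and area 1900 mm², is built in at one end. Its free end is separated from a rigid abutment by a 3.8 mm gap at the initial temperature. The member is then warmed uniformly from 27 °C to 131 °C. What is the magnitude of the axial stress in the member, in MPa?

Free thermal elongation = αΔT L = 10.9×10⁻⁶ × 104 × 2350 = 2.664 mm.
Since δ_free = 2.66 mm is less than the 3.8 mm gap, the member never touches the wall. No axial force develops.

σ ≈ 0 MPa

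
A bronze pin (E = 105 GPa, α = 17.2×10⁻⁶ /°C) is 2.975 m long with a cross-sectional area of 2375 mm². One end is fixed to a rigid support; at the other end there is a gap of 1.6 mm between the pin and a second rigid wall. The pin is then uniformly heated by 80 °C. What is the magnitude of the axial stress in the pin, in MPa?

Unrestrained expansion: δ_free = αΔT L = 17.2×10⁻⁶ × 80 × 2975 = 4.094 mm.
After closing the 1.6 mm clearance, 4.094 − 1.6 = 2.494 mm of expansion remains to be suppressed by the wall.
So σ = E(δ_free − g)/L = 105×10³ × 2.494/2975 = 88.01 MPa.

σ ≈ 88 MPa (compressive)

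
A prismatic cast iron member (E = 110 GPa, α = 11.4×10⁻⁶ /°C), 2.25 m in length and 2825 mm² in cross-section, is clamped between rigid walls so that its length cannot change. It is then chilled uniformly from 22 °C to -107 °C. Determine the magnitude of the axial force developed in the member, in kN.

P ≈ 457 kN (tensile)

Full restraint means ε = 0, so the stress is σ = EαΔT = 110×10³ × 11.4×10⁻⁶ × 129 = 161.8 MPa.
Axial force P = σA = 161.8 × 2825 = 457000 N = 457 kN, tensile.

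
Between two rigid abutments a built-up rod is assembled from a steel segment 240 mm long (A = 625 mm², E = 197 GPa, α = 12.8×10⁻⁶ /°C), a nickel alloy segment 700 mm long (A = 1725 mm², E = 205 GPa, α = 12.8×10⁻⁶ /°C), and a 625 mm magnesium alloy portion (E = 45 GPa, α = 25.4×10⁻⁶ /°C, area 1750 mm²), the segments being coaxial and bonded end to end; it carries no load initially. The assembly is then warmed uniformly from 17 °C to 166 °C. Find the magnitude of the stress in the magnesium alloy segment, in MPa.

With the walls removed the bar would change length by δ_free = Σ αᵢΔT Lᵢ = 12.8×10⁻⁶×149×240 + 12.8×10⁻⁶×149×700 + 25.4×10⁻⁶×149×625 = 4.158 mm.
The walls prevent any net length change, so an axial force P (same in every segment) develops. Compatibility: P · Σ Lᵢ/(AᵢEᵢ) = δ_free.
The series flexibility is Σ Lᵢ/(AᵢEᵢ) = 240/(625×197×10³) + 700/(1725×205×10³) + 625/(1750×45×10³) = 1.187×10⁻⁵ mm/N.
Hence P = δ_free / Σ(L/AE) = 4.158/1.187×10⁻⁵ = 350.4 kN (compressive).
σ_{magnesium alloy} = P / A = 350400 / 1750 = 200.3 MPa.

σ ≈ 200 MPa (compressive)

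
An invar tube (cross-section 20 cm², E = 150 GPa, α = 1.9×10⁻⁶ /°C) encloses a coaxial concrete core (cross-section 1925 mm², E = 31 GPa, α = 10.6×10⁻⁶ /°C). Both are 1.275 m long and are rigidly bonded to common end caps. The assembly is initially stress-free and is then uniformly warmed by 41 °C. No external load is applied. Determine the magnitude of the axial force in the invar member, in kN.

P ≈ 17.8 kN (tensile in the invar)

The concrete has the larger α, so on heating it would change length more than the invar if both were free. The rigid plates force a common final length, so the concrete is put into compression and the invar into tension, with equal and opposite forces P (no external load).
Setting the final lengths equal and cancelling L: (α₁ − α₂)ΔT = P/(A₁E₁) + P/(A₂E₂).
|α₁ − α₂|·ΔT = 8.7×10⁻⁶ × 41 = 0.0003567.
1/(A₁E₁) + 1/(A₂E₂) = 1/(2000×150×10³) + 1/(1925×31×10³) = 2.009×10⁻⁸ N⁻¹.
P = 0.0003567 / 2.009×10⁻⁸ = 17750 N = 17.75 kN.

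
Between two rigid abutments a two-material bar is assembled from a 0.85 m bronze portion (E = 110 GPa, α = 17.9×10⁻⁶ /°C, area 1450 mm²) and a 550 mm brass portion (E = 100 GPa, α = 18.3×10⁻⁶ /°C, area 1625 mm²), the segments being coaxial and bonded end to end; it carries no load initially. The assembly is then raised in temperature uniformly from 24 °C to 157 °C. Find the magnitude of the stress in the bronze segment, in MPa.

If the supports were absent, the total length change would be Σ αᵢΔT Lᵢ = 17.9×10⁻⁶×133×850 + 18.3×10⁻⁶×133×550 = 3.362 mm.
The rigid supports impose zero overall length change; the single axial force P common to all segments must satisfy P Σ Lᵢ/(AᵢEᵢ) = δ_free.
The series flexibility is Σ Lᵢ/(AᵢEᵢ) = 850/(1450×110×10³) + 550/(1625×100×10³) = 8.714×10⁻⁶ mm/N.
Hence P = δ_free / Σ(L/AE) = 3.362/8.714×10⁻⁶ = 385.9 kN (compressive).
σ_{bronze} = P / A = 385900 / 1450 = 266.1 MPa.

σ ≈ 266 MPa (compressive)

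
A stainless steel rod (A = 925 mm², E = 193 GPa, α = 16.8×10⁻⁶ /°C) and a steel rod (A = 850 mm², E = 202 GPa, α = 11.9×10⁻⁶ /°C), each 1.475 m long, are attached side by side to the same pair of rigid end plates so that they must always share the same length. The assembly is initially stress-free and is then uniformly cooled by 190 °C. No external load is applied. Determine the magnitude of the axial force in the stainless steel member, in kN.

P ≈ 81.5 kN (tensile in the stainless steel)

The stainless steel has the larger α, so on cooling it would change length more than the steel if both were free. The rigid plates force a common final length, so the stainless steel is put into tension and the steel into compression, with equal and opposite forces P (no external load).
Equating the net (thermal + elastic) strains gives |α₁ − α₂|·ΔT = P·[1/(A₁E₁) + 1/(A₂E₂)].
|α₁ − α₂|·ΔT = 4.9×10⁻⁶ × 190 = 0.000931.
1/(A₁E₁) + 1/(A₂E₂) = 1/(925×193×10³) + 1/(850×202×10³) = 1.143×10⁻⁸ N⁻¹.
So P = 0.000931 / 1.143×10⁻⁸ = 81.48 kN.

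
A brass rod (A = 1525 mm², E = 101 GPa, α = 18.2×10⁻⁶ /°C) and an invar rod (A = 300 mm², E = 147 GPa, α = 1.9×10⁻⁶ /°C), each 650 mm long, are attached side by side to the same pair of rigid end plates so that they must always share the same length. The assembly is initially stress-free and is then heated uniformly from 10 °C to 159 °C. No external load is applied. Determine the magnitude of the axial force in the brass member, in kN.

P ≈ 83.3 kN (compressive in the brass)

The brass has the larger α, so on heating it would change length more than the invar if both were free. The rigid plates force a common final length, so the brass is put into compression and the invar into tension, with equal and opposite forces P (no external load).
Setting the final lengths equal and cancelling L: (α₁ − α₂)ΔT = P/(A₁E₁) + P/(A₂E₂).
|α₁ − α₂|·ΔT = 16.3×10⁻⁶ × 149 = 0.002429.
1/(A₁E₁) + 1/(A₂E₂) = 1/(1525×101×10³) + 1/(300×147×10³) = 2.917×10⁻⁸ N⁻¹.
P = 0.002429 / 2.917×10⁻⁸ = 83270 N = 83.27 kN.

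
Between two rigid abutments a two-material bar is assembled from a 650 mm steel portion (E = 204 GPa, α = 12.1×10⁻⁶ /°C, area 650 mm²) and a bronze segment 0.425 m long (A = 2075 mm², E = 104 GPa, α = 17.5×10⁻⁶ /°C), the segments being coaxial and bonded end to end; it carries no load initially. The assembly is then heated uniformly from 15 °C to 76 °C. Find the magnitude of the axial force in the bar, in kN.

With the walls removed the bar would change length by δ_free = Σ αᵢΔT Lᵢ = 12.1×10⁻⁶×61×650 + 17.5×10⁻⁶×61×425 = 0.9335 mm.
The rigid supports impose zero overall length change; the single axial force P common to all segments must satisfy P Σ Lᵢ/(AᵢEᵢ) = δ_free.
The series flexibility is Σ Lᵢ/(AᵢEᵢ) = 650/(650×204×10³) + 425/(2075×104×10³) = 6.871×10⁻⁶ mm/N.
Hence P = δ_free / Σ(L/AE) = 0.9335/6.871×10⁻⁶ = 135.8 kN (compressive).

P ≈ 136 kN (compressive)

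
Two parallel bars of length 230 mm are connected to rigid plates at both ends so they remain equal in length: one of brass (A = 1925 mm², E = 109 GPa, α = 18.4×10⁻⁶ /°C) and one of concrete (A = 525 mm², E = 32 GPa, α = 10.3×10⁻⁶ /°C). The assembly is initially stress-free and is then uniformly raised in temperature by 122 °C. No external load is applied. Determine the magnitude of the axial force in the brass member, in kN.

Both members must finish at the same length. With the larger α, the brass tends to over-expand; the plates restrain it, putting the brass in compression and the concrete in tension. With no external load the two internal forces are equal and opposite, magnitude P.
Compatibility of the two members (thermal + elastic change equal): (α₁ − α₂)ΔT = P·[1/(A₁E₁) + 1/(A₂E₂)].
|α₁ − α₂|·ΔT = 8.1×10⁻⁶ × 122 = 0.0009882.
1/(A₁E₁) + 1/(A₂E₂) = 1/(1925×109×10³) + 1/(525×32×10³) = 6.429×10⁻⁸ N⁻¹.
P = 0.0009882 / 6.429×10⁻⁸ = 15370 N = 15.37 kN.

P ≈ 15.4 kN (compressive in the brass)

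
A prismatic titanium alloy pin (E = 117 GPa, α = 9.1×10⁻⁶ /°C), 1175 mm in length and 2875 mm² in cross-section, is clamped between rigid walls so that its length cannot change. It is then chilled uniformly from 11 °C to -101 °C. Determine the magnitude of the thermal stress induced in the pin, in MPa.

The supports are rigid, so the total axial strain is zero. The restrained thermal strain is ε = αΔT = 9.1×10⁻⁶ × 112 = 1019.2×10⁻⁶.
The stress required to suppress this strain is σ = Eε = 117×10³ × 1019.2×10⁻⁶ = 119.2 MPa, tensile since the pin is trying to contract.

σ ≈ 119 MPa (tensile)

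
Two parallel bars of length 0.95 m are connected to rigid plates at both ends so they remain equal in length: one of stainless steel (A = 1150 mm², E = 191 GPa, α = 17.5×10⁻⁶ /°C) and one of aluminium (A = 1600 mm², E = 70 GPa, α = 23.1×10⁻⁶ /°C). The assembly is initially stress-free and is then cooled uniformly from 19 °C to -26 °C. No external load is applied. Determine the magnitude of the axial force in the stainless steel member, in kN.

P ≈ 18.7 kN (compressive in the stainless steel)

The aluminium has the larger α, so on cooling it would change length more than the stainless steel if both were free. The rigid plates force a common final length, so the aluminium is put into tension and the stainless steel into compression, with equal and opposite forces P (no external load).
Equating the net (thermal + elastic) strains gives |α₁ − α₂|·ΔT = P·[1/(A₁E₁) + 1/(A₂E₂)].
|α₁ − α₂|·ΔT = 5.6×10⁻⁶ × 45 = 0.000252.
1/(A₁E₁) + 1/(A₂E₂) = 1/(1150×191×10³) + 1/(1600×70×10³) = 1.348×10⁻⁸ N⁻¹.
So P = 0.000252 / 1.348×10⁻⁸ = 18.69 kN.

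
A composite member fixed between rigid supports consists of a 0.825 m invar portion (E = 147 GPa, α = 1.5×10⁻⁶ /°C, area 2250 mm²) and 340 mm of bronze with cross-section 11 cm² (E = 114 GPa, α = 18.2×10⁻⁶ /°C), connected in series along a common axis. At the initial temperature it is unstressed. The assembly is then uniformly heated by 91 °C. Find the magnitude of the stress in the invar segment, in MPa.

If the supports were absent, the total length change would be Σ αᵢΔT Lᵢ = 1.5×10⁻⁶×91×825 + 18.2×10⁻⁶×91×340 = 0.6757 mm.
The rigid supports impose zero overall length change; the single axial force P common to all segments must satisfy P Σ Lᵢ/(AᵢEᵢ) = δ_free.
Σ Lᵢ/(AᵢEᵢ) = 825/(2250×147×10³) + 340/(1100×114×10³) = 5.206×10⁻⁶ mm/N.
So P = 0.6757 / 5.206×10⁻⁶ = 129.8 kN, compressive.
σ_{invar} = P / A = 129800 / 2250 = 57.69 MPa.

σ ≈ 57.7 MPa (compressive)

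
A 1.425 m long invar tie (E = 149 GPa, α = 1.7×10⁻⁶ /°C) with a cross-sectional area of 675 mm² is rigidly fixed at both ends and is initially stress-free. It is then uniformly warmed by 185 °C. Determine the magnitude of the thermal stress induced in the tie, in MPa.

σ ≈ 46.9 MPa (compressive)

With length fixed, the mechanical strain must cancel the thermal strain αΔT = 1.7×10⁻⁶ × 185 = 314.5×10⁻⁶.
σ = EαΔT = 149×10³ × 1.7×10⁻⁶ × 185 = 46.86 MPa (compressive; the tie is trying to expand).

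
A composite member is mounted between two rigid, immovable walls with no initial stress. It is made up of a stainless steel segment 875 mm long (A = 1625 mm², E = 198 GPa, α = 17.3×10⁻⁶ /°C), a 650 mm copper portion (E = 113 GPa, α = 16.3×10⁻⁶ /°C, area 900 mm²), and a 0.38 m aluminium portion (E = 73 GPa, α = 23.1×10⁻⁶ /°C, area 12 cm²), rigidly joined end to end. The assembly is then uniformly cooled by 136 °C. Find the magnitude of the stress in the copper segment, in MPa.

Free thermal contraction of the whole bar: Σ αᵢΔT Lᵢ = 17.3×10⁻⁶×136×875 + 16.3×10⁻⁶×136×650 + 23.1×10⁻⁶×136×380 = 4.693 mm.
The walls prevent any net length change, so an axial force P (same in every segment) develops. Compatibility: P · Σ Lᵢ/(AᵢEᵢ) = δ_free.
Σ Lᵢ/(AᵢEᵢ) = 875/(1625×198×10³) + 650/(900×113×10³) + 380/(1200×73×10³) = 1.345×10⁻⁵ mm/N.
So P = 4.693 / 1.345×10⁻⁵ = 349 kN, tensile.
σ_{copper} = P / A = 349000 / 900 = 387.8 MPa.

σ ≈ 388 MPa (tensile)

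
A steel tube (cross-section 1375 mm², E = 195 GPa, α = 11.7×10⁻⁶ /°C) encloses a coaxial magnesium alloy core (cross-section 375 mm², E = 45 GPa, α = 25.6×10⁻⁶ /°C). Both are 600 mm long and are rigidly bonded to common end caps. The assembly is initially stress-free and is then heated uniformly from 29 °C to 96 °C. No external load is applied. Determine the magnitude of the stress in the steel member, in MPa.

σ ≈ 10.8 MPa (tensile)

The magnesium alloy has the larger α, so on heating it would change length more than the steel if both were free. The rigid plates force a common final length, so the magnesium alloy is put into compression and the steel into tension, with equal and opposite forces P (no external load).
Setting the final lengths equal and cancelling L: (α₁ − α₂)ΔT = P/(A₁E₁) + P/(A₂E₂).
|α₁ − α₂|·ΔT = 13.9×10⁻⁶ × 67 = 0.0009313.
1/(A₁E₁) + 1/(A₂E₂) = 1/(1375×195×10³) + 1/(375×45×10³) = 6.299×10⁻⁸ N⁻¹.
P = 0.0009313 / 6.299×10⁻⁸ = 14790 N = 14.79 kN.
σ_{steel} = P/A₁ = 14790/1375 = 10.75 MPa, tensile.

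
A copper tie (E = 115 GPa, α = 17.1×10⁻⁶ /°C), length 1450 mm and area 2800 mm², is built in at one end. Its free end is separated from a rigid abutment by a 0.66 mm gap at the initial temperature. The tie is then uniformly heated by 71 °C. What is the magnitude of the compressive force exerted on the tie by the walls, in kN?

If the wall were absent the tie would grow by αΔT L = 17.1×10⁻⁶ × 71 × 1450 = 1.76 mm.
This exceeds the 0.66 mm gap, so the wall pushes back. The portion of expansion that must be recovered elastically is δ_free − gap = 1.76 − 0.66 = 1.1 mm.
Compatibility: PL/(AE) = 1.1 mm, so σ = P/A = E × (1.1/1450) = 87.28 MPa.
Force on the wall = σA = 87.28 × 2800 mm² = 244.4 kN.

P ≈ 244 kN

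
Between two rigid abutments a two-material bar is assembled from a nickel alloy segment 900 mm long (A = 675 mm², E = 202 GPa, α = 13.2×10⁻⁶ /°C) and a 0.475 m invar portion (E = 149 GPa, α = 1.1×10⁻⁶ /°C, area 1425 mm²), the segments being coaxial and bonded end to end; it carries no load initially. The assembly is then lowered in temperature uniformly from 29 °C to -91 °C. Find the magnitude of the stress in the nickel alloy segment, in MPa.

σ ≈ 249 MPa (tensile)

With the walls removed the bar would change length by δ_free = Σ αᵢΔT Lᵢ = 13.2×10⁻⁶×120×900 + 1.1×10⁻⁶×120×475 = 1.488 mm.
The walls prevent any net length change, so an axial force P (same in every segment) develops. Compatibility: P · Σ Lᵢ/(AᵢEᵢ) = δ_free.
Σ Lᵢ/(AᵢEᵢ) = 900/(675×202×10³) + 475/(1425×149×10³) = 8.838×10⁻⁶ mm/N.
So P = 1.488 / 8.838×10⁻⁶ = 168.4 kN, tensile.
σ_{nickel alloy} = P / A = 168400 / 675 = 249.5 MPa.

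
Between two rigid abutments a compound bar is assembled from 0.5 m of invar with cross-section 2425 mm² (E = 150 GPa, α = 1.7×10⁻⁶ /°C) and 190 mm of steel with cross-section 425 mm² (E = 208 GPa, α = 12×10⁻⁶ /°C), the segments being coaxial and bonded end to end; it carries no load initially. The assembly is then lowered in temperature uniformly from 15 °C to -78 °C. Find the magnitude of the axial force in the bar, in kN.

P ≈ 82.6 kN (tensile)

With the walls removed the bar would change length by δ_free = Σ αᵢΔT Lᵢ = 1.7×10⁻⁶×93×500 + 12×10⁻⁶×93×190 = 0.2911 mm.
Since the ends are fixed, an axial force P builds up, equal in every segment, with P · Σ Lᵢ/(AᵢEᵢ) = δ_free.
Σ Lᵢ/(AᵢEᵢ) = 500/(2425×150×10³) + 190/(425×208×10³) = 3.524×10⁻⁶ mm/N.
P = 0.2911 / 3.524×10⁻⁶ = 82600 N = 82.6 kN, tensile.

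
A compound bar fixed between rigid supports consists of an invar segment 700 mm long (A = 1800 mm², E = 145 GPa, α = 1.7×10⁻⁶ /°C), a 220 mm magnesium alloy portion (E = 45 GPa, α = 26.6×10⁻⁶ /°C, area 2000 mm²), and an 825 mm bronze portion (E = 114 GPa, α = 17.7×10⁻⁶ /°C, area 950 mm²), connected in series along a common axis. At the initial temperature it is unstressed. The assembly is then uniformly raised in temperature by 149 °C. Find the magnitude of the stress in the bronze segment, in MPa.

Free thermal expansion of the whole bar: Σ αᵢΔT Lᵢ = 1.7×10⁻⁶×149×700 + 26.6×10⁻⁶×149×220 + 17.7×10⁻⁶×149×825 = 3.225 mm.
The walls prevent any net length change, so an axial force P (same in every segment) develops. Compatibility: P · Σ Lᵢ/(AᵢEᵢ) = δ_free.
The series flexibility is Σ Lᵢ/(AᵢEᵢ) = 700/(1800×145×10³) + 220/(2000×45×10³) + 825/(950×114×10³) = 1.274×10⁻⁵ mm/N.
Hence P = δ_free / Σ(L/AE) = 3.225/1.274×10⁻⁵ = 253.1 kN (compressive).
σ_{bronze} = P / A = 253100 / 950 = 266.4 MPa.

σ ≈ 266 MPa (compressive)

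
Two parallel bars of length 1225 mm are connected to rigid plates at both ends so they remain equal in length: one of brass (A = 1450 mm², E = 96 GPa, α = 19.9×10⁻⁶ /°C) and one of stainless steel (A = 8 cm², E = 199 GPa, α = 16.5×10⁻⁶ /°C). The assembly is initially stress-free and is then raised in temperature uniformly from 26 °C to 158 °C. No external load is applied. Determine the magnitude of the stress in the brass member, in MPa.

Both members must finish at the same length. With the larger α, the brass tends to over-expand; the plates restrain it, putting the brass in compression and the stainless steel in tension. With no external load the two internal forces are equal and opposite, magnitude P.
Compatibility of the two members (thermal + elastic change equal): (α₁ − α₂)ΔT = P·[1/(A₁E₁) + 1/(A₂E₂)].
|α₁ − α₂|·ΔT = 3.4×10⁻⁶ × 132 = 0.0004488.
1/(A₁E₁) + 1/(A₂E₂) = 1/(1450×96×10³) + 1/(800×199×10³) = 1.347×10⁻⁸ N⁻¹.
P = 0.0004488 / 1.347×10⁻⁸ = 33330 N = 33.33 kN.
σ_{brass} = P/A₁ = 33330/1450 = 22.99 MPa, compressive.

σ ≈ 23 MPa (compressive)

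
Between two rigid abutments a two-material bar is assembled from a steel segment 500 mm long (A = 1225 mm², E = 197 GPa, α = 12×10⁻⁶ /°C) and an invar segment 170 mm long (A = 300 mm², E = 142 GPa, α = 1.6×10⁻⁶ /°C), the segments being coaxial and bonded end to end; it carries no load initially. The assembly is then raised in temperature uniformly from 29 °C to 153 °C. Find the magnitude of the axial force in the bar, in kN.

P ≈ 128 kN (compressive)

If the supports were absent, the total length change would be Σ αᵢΔT Lᵢ = 12×10⁻⁶×124×500 + 1.6×10⁻⁶×124×170 = 0.7777 mm.
The rigid supports impose zero overall length change; the single axial force P common to all segments must satisfy P Σ Lᵢ/(AᵢEᵢ) = δ_free.
The series flexibility is Σ Lᵢ/(AᵢEᵢ) = 500/(1225×197×10³) + 170/(300×142×10³) = 6.063×10⁻⁶ mm/N.
So P = 0.7777 / 6.063×10⁻⁶ = 128.3 kN, compressive.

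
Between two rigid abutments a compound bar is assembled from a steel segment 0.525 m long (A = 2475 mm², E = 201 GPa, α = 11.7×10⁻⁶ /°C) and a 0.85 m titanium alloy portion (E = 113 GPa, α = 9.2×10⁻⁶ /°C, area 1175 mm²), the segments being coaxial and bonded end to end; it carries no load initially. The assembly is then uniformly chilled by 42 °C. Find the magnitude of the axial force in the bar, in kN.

P ≈ 78.6 kN (tensile)

If the supports were absent, the total length change would be Σ αᵢΔT Lᵢ = 11.7×10⁻⁶×42×525 + 9.2×10⁻⁶×42×850 = 0.5864 mm.
Since the ends are fixed, an axial force P builds up, equal in every segment, with P · Σ Lᵢ/(AᵢEᵢ) = δ_free.
Σ Lᵢ/(AᵢEᵢ) = 525/(2475×201×10³) + 850/(1175×113×10³) = 7.457×10⁻⁶ mm/N.
So P = 0.5864 / 7.457×10⁻⁶ = 78.64 kN, tensile.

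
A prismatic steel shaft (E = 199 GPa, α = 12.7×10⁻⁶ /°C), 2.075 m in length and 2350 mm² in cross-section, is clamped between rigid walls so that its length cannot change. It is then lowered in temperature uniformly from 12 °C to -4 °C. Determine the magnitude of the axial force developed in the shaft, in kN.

P ≈ 95 kN (tensile)

The ends cannot move, so σ = EαΔT = 199×10³ × 12.7×10⁻⁶ × 16 = 40.44 MPa.
Axial force P = σA = 40.44 × 2350 = 95030 N = 95.03 kN, tensile.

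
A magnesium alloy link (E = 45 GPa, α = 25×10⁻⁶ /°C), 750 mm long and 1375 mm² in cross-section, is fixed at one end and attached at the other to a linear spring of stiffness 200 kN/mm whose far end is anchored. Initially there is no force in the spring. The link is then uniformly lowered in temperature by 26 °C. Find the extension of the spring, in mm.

The unrestrained thermal change is αΔT L = 25×10⁻⁶ × 26 × 750 = 0.4875 mm.
Let P be the tensile force in the spring. The link extends elastically by PL/(AE) and the spring stretches by P/k; together these equal δ_free.
P [ L/(AE) + 1/k ] = δ_free → P [ 750/(1375×45×10³) + 1/(200×10³) ] = 0.4875.
P = 0.4875 / 1.712×10⁻⁵ = 28470 N.
Spring extension = P/k = 28470/(200×10³) = 0.1424 mm.

δ ≈ 0.142 mm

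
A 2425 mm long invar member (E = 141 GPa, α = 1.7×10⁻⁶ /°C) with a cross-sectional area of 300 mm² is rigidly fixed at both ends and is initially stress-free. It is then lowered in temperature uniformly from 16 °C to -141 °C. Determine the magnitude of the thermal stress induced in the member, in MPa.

Because both ends are immovable the net strain is zero, and the suppressed thermal strain is αΔT = 1.7×10⁻⁶ × 157 = 266.9×10⁻⁶.
The stress required to suppress this strain is σ = Eε = 141×10³ × 266.9×10⁻⁶ = 37.63 MPa, tensile since the member is trying to contract.

σ ≈ 37.6 MPa (tensile)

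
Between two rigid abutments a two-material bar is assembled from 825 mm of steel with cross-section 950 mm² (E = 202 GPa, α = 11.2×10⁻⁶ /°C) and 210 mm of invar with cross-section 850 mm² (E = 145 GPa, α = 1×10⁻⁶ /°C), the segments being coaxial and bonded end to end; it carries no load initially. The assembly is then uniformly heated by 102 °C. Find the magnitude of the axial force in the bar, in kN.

P ≈ 161 kN (compressive)

With the walls removed the bar would change length by δ_free = Σ αᵢΔT Lᵢ = 11.2×10⁻⁶×102×825 + 1×10⁻⁶×102×210 = 0.9639 mm.
Since the ends are fixed, an axial force P builds up, equal in every segment, with P · Σ Lᵢ/(AᵢEᵢ) = δ_free.
Σ Lᵢ/(AᵢEᵢ) = 825/(950×202×10³) + 210/(850×145×10³) = 6.003×10⁻⁶ mm/N.
Hence P = δ_free / Σ(L/AE) = 0.9639/6.003×10⁻⁶ = 160.6 kN (compressive).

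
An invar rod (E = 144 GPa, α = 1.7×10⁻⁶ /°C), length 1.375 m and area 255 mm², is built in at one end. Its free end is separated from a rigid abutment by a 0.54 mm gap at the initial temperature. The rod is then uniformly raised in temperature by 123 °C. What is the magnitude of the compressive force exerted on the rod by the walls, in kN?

P ≈ 0 kN

Unrestrained expansion: δ_free = αΔT L = 1.7×10⁻⁶ × 123 × 1375 = 0.2875 mm.
Since δ_free = 0.288 mm is less than the 0.54 mm gap, the rod never touches the wall. No axial force develops.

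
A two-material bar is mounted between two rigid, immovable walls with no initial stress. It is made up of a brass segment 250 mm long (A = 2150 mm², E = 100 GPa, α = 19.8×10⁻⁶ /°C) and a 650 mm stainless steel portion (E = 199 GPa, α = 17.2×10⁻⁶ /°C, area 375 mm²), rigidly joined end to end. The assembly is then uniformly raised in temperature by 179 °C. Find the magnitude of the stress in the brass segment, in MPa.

With the walls removed the bar would change length by δ_free = Σ αᵢΔT Lᵢ = 19.8×10⁻⁶×179×250 + 17.2×10⁻⁶×179×650 = 2.887 mm.
The walls prevent any net length change, so an axial force P (same in every segment) develops. Compatibility: P · Σ Lᵢ/(AᵢEᵢ) = δ_free.
The series flexibility is Σ Lᵢ/(AᵢEᵢ) = 250/(2150×100×10³) + 650/(375×199×10³) = 9.873×10⁻⁶ mm/N.
P = 2.887 / 9.873×10⁻⁶ = 292400 N = 292.4 kN, compressive.
σ_{brass} = P / A = 292400 / 2150 = 136 MPa.

σ ≈ 136 MPa (compressive)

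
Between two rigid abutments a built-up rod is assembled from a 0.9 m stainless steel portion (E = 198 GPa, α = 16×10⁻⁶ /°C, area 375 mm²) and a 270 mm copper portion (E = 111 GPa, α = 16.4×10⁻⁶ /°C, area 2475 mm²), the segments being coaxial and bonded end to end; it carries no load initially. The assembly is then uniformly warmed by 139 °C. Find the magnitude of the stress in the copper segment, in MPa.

If the supports were absent, the total length change would be Σ αᵢΔT Lᵢ = 16×10⁻⁶×139×900 + 16.4×10⁻⁶×139×270 = 2.617 mm.
The rigid supports impose zero overall length change; the single axial force P common to all segments must satisfy P Σ Lᵢ/(AᵢEᵢ) = δ_free.
Σ Lᵢ/(AᵢEᵢ) = 900/(375×198×10³) + 270/(2475×111×10³) = 1.31×10⁻⁵ mm/N.
So P = 2.617 / 1.31×10⁻⁵ = 199.7 kN, compressive.
σ_{copper} = P / A = 199700 / 2475 = 80.69 MPa.

σ ≈ 80.7 MPa (compressive)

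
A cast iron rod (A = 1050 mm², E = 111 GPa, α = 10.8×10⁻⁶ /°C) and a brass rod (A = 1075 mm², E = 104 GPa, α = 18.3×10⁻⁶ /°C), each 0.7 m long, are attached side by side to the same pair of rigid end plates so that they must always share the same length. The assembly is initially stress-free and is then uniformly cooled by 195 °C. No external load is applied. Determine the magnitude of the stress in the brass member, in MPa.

σ ≈ 77.6 MPa (tensile)

The brass has the larger α, so on cooling it would change length more than the cast iron if both were free. The rigid plates force a common final length, so the brass is put into tension and the cast iron into compression, with equal and opposite forces P (no external load).
Compatibility of the two members (thermal + elastic change equal): (α₁ − α₂)ΔT = P·[1/(A₁E₁) + 1/(A₂E₂)].
|α₁ − α₂|·ΔT = 7.5×10⁻⁶ × 195 = 0.001462.
1/(A₁E₁) + 1/(A₂E₂) = 1/(1050×111×10³) + 1/(1075×104×10³) = 1.752×10⁻⁸ N⁻¹.
So P = 0.001462 / 1.752×10⁻⁸ = 83.45 kN.
σ_{brass} = P/A₂ = 83450/1075 = 77.63 MPa, tensile.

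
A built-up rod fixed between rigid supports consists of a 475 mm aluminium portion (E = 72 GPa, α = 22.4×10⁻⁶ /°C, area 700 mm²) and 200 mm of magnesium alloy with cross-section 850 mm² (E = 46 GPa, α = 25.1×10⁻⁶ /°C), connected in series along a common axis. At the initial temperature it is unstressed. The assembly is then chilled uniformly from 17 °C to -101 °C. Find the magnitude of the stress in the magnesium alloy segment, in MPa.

With the walls removed the bar would change length by δ_free = Σ αᵢΔT Lᵢ = 22.4×10⁻⁶×118×475 + 25.1×10⁻⁶×118×200 = 1.848 mm.
The rigid supports impose zero overall length change; the single axial force P common to all segments must satisfy P Σ Lᵢ/(AᵢEᵢ) = δ_free.
Σ Lᵢ/(AᵢEᵢ) = 475/(700×72×10³) + 200/(850×46×10³) = 1.454×10⁻⁵ mm/N.
So P = 1.848 / 1.454×10⁻⁵ = 127.1 kN, tensile.
σ_{magnesium alloy} = P / A = 127100 / 850 = 149.5 MPa.

σ ≈ 150 MPa (tensile)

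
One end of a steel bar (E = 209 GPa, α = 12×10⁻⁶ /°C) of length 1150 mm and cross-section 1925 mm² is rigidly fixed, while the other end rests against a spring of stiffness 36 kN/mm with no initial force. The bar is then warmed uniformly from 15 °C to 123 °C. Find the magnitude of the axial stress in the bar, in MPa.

Free thermal expansion: δ_free = αΔT L = 12×10⁻⁶ × 108 × 1150 = 1.49 mm.
Let P be the compressive force at the spring. The bar shortens elastically by PL/(AE) and the spring compresses by P/k; together these equal δ_free.
So P = δ_free / [L/(AE) + 1/k] = 1.49 / [ 1150/(1925×209×10³) + 1/(36×10³) ].
P = 1.49 / 3.064×10⁻⁵ = 48650 N.
σ = P/A = 48650/1925 = 25.27 MPa.

σ ≈ 25.3 MPa (compressive)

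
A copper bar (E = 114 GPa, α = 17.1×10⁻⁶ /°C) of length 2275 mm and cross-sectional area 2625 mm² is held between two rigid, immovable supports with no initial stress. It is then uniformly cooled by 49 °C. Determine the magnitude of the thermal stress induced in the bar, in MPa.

σ ≈ 95.5 MPa (tensile)

Because both ends are immovable the net strain is zero, and the suppressed thermal strain is αΔT = 17.1×10⁻⁶ × 49 = 837.9×10⁻⁶.
The stress required to suppress this strain is σ = Eε = 114×10³ × 837.9×10⁻⁶ = 95.52 MPa, tensile since the bar is trying to contract.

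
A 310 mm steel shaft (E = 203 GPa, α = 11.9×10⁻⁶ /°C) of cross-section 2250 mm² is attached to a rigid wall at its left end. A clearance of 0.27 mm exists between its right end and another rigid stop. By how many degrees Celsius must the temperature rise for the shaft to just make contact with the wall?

ΔT ≈ 73.2 °C

Contact occurs when the free expansion equals the gap: αΔT L = 0.27 mm.
So ΔT = g/(αL) = 0.27/(11.9×10⁻⁶ × 310) = 73.19 °C.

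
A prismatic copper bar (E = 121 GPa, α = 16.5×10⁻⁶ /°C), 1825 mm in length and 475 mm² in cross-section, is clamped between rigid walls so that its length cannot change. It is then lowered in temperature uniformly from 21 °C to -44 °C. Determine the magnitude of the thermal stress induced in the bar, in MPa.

σ ≈ 130 MPa (tensile)

Because both ends are immovable the net strain is zero, and the suppressed thermal strain is αΔT = 16.5×10⁻⁶ × 65 = 1072.5×10⁻⁶.
σ = EαΔT = 121×10³ × 16.5×10⁻⁶ × 65 = 129.8 MPa (tensile; the bar is trying to contract).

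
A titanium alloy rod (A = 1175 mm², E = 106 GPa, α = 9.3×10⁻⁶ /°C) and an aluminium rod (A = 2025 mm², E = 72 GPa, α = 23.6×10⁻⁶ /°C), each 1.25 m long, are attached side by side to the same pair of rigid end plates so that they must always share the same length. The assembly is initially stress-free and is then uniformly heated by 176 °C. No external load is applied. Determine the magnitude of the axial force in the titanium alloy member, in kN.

P ≈ 169 kN (tensile in the titanium alloy)

Both members must finish at the same length. With the larger α, the aluminium tends to over-expand; the plates restrain it, putting the aluminium in compression and the titanium alloy in tension. With no external load the two internal forces are equal and opposite, magnitude P.
Setting the final lengths equal and cancelling L: (α₁ − α₂)ΔT = P/(A₁E₁) + P/(A₂E₂).
|α₁ − α₂|·ΔT = 14.3×10⁻⁶ × 176 = 0.002517.
1/(A₁E₁) + 1/(A₂E₂) = 1/(1175×106×10³) + 1/(2025×72×10³) = 1.489×10⁻⁸ N⁻¹.
P = 0.002517 / 1.489×10⁻⁸ = 169100 N = 169.1 kN.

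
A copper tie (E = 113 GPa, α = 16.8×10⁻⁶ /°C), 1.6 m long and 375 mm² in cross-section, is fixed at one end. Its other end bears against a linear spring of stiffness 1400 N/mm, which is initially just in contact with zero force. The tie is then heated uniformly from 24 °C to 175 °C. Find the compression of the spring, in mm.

δ ≈ 3.86 mm

Free thermal expansion: δ_free = αΔT L = 16.8×10⁻⁶ × 151 × 1600 = 4.059 mm.
Let P be the compressive force at the spring. The tie shortens elastically by PL/(AE) and the spring compresses by P/k; together these equal δ_free.
P [ L/(AE) + 1/k ] = δ_free → P [ 1600/(375×113×10³) + 1/(1400) ] = 4.059.
P = 4.059 / 0.000752 = 5397 N.
Spring compression = P/k = 5397/(1400) = 3.855 mm.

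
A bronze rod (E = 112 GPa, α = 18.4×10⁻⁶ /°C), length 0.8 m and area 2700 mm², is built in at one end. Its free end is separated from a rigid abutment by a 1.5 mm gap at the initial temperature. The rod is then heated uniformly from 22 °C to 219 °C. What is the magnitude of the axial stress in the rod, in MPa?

σ ≈ 196 MPa (compressive)

Unrestrained expansion: δ_free = αΔT L = 18.4×10⁻⁶ × 197 × 800 = 2.9 mm.
After closing the 1.5 mm clearance, 2.9 − 1.5 = 1.4 mm of expansion remains to be suppressed by the wall.
So σ = E(δ_free − g)/L = 112×10³ × 1.4/800 = 196 MPa.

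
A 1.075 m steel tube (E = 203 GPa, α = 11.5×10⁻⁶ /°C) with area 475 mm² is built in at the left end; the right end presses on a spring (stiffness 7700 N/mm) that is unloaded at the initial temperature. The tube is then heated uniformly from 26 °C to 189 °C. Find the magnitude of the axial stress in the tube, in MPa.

σ ≈ 30.1 MPa (compressive)

If the spring were absent the tube would lengthen by αΔT L = 11.5×10⁻⁶ × 163 × 1075 = 2.015 mm.
With a force P in the spring, the elastic change of the tube is PL/(AE) and that of the spring is P/k; compatibility requires their sum to equal δ_free.
P [ L/(AE) + 1/k ] = δ_free → P [ 1075/(475×203×10³) + 1/(7700) ] = 2.015.
P = 2.015 / 0.000141 = 14290 N.
σ = P/A = 14290/475 = 30.08 MPa.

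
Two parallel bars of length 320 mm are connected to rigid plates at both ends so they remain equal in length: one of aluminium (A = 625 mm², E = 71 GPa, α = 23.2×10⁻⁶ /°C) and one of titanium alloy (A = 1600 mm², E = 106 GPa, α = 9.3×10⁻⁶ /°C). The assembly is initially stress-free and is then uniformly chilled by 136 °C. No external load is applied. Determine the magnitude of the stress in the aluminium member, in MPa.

Both members must finish at the same length. With the larger α, the aluminium tends to over-contract; the plates restrain it, putting the aluminium in tension and the titanium alloy in compression. With no external load the two internal forces are equal and opposite, magnitude P.
Equating the net (thermal + elastic) strains gives |α₁ − α₂|·ΔT = P·[1/(A₁E₁) + 1/(A₂E₂)].
|α₁ − α₂|·ΔT = 13.9×10⁻⁶ × 136 = 0.00189.
1/(A₁E₁) + 1/(A₂E₂) = 1/(625×71×10³) + 1/(1600×106×10³) = 2.843×10⁻⁸ N⁻¹.
So P = 0.00189 / 2.843×10⁻⁸ = 66.49 kN.
σ_{aluminium} = P/A₁ = 66490/625 = 106.4 MPa, tensile.

σ ≈ 106 MPa (tensile)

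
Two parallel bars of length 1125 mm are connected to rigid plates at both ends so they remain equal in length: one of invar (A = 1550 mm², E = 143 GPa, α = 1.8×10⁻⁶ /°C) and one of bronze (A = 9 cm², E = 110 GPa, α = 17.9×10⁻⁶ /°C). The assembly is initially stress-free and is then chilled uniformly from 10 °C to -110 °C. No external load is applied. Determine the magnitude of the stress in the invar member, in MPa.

Equilibrium of a rigid end plate with no external load gives equal and opposite internal forces ±P in the two members. Since α_{bronze} > α_{invar}, cooling drives the bronze into tension and the invar into compression.
Equating the net (thermal + elastic) strains gives |α₁ − α₂|·ΔT = P·[1/(A₁E₁) + 1/(A₂E₂)].
|α₁ − α₂|·ΔT = 16.1×10⁻⁶ × 120 = 0.001932.
1/(A₁E₁) + 1/(A₂E₂) = 1/(1550×143×10³) + 1/(900×110×10³) = 1.461×10⁻⁸ N⁻¹.
P = 0.001932 / 1.461×10⁻⁸ = 132200 N = 132.2 kN.
σ_{invar} = P/A₁ = 132200/1550 = 85.3 MPa, compressive.

σ ≈ 85.3 MPa (compressive)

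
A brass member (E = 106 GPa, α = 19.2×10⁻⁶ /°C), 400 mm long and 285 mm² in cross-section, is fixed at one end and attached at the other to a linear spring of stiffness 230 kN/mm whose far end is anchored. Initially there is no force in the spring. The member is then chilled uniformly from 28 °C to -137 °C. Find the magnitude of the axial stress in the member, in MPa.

σ ≈ 253 MPa (tensile)

If the spring were absent the member would shorten by αΔT L = 19.2×10⁻⁶ × 165 × 400 = 1.267 mm.
Let P be the tensile force in the spring. The member extends elastically by PL/(AE) and the spring stretches by P/k; together these equal δ_free.
P [ L/(AE) + 1/k ] = δ_free → P [ 400/(285×106×10³) + 1/(230×10³) ] = 1.267.
P = 1.267 / 1.759×10⁻⁵ = 72050 N.
σ = P/A = 72050/285 = 252.8 MPa.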